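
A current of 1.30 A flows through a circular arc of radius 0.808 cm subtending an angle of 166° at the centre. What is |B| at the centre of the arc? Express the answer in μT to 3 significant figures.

B ≈ 46.6 μT

The Biot–Savart field of a circular arc at its centre is B = μ₀Iφ/(4πR), with φ = 2.897 rad.
B = (4π×10⁻⁷ × 1.30 × 2.897) / (4π × 0.00808) = 4.66×10⁻⁵ T.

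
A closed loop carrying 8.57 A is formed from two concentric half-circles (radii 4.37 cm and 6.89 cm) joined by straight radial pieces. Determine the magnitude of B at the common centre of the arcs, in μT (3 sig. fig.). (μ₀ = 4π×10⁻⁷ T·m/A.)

The radial connectors point toward the centre, so dl × r̂ = 0 and they contribute nothing.
Each semicircle gives μ₀I/(4R): inner arc 6.16×10⁻⁵ T, outer arc 3.91×10⁻⁵ T.
The two arcs carry current in opposite angular senses, so their fields oppose: B = |6.16×10⁻⁵ − 3.91×10⁻⁵| = 2.25×10⁻⁵ T.

B ≈ 22.5 μT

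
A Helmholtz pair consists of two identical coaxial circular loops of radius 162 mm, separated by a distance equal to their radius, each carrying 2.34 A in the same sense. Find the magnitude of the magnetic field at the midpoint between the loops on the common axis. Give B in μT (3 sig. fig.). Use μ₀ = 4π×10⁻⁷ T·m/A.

B ≈ 13.0 μT

Each loop contributes B = μ₀IR²/[2(R²+z²)^(3/2)] on the axis, with z measured from that loop.
Loop 1 (z = 0.081 m): B₁ = 6.49×10⁻⁶ T. Loop 2 (z = 0.081 m): B₂ = 6.49×10⁻⁶ T.
The fields add: B = B₁ + B₂ = 1.30×10⁻⁵ T.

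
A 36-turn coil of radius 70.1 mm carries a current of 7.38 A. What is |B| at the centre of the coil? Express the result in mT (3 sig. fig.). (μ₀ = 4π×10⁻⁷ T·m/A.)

B ≈ 2.38 mT

For an N-turn flat coil, B = Nμ₀I/(2R) with R = 0.0701 m.
B = 36 × 6.61×10⁻⁵ T = 2.38×10⁻³ T.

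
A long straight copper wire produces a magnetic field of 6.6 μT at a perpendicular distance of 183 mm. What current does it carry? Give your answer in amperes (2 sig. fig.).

For a long straight wire B = μ₀I/(2πd), so I = 2πdB/μ₀.
I = 2π × 0.183 × 6.60×10⁻⁶ / (4π×10⁻⁷) = 6.04 A.

I ≈ 6.0 A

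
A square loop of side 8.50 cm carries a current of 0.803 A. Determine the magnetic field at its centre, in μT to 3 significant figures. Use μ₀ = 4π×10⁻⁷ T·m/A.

Each side is a finite straight segment at perpendicular distance d = a/(2 tan(π/4)) = 0.0425 m from the centre, with end-angles ±π/4.
One side contributes B₁ = (μ₀I/4πd)·2 sin(π/4) = 2.67×10⁻⁶ T.
All 4 sides add in the same direction: B = 4 × 2.67×10⁻⁶ = 1.07×10⁻⁵ T.

B ≈ 10.7 μT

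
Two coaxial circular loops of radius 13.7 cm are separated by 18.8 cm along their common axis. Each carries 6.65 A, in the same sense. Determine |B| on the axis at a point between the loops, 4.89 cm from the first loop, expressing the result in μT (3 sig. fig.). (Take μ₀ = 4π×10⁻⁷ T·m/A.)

B ≈ 36.0 μT

Each loop contributes B = μ₀IR²/[2(R²+z²)^(3/2)] on the axis, with z measured from that loop.
Loop 1 (z = 0.0489 m): B₁ = 2.55×10⁻⁵ T. Loop 2 (z = 0.1391 m): B₂ = 1.05×10⁻⁵ T.
The fields add: B = B₁ + B₂ = 3.60×10⁻⁵ T.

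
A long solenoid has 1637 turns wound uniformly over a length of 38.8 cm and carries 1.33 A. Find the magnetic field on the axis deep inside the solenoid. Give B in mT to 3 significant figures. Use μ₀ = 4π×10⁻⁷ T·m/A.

Inside a long solenoid, B = μ₀nI with n = 4219 turns/m.
B = 4π×10⁻⁷ × 4219 × 1.33 = 7.05×10⁻³ T.

B ≈ 7.05 mT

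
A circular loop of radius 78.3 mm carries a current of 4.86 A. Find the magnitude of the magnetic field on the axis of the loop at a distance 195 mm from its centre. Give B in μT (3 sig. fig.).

B ≈ 2.02 μT

On the axis of a circular loop, B = μ₀IR² / [2(R²+z²)^(3/2)].
R² + z² = (0.0783)² + (0.195)² = 0.04416 m², and (R²+z²)^(3/2) = 9.28×10⁻³ m³.
B = (4π×10⁻⁷ × 4.86 × 0.006131) / (2 × 9.28×10⁻³) = 2.02×10⁻⁶ T.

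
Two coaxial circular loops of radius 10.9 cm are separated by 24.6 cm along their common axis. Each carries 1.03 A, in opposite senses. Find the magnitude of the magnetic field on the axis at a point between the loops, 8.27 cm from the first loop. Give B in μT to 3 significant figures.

B ≈ 1.99 μT

Each loop contributes B = μ₀IR²/[2(R²+z²)^(3/2)] on the axis, with z measured from that loop.
Loop 1 (z = 0.0827 m): B₁ = 3.00×10⁻⁶ T. Loop 2 (z = 0.1633 m): B₂ = 1.02×10⁻⁶ T.
The fields oppose: B = |B₁ − B₂| = 1.99×10⁻⁶ T.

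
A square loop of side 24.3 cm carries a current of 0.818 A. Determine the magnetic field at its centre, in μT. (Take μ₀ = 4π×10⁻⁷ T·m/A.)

B ≈ 3.81 μT

Each side is a finite straight segment at perpendicular distance d = a/(2 tan(π/4)) = 0.1215 m from the centre, with end-angles ±π/4.
One side contributes B₁ = (μ₀I/4πd)·2 sin(π/4) = 9.52×10⁻⁷ T.
All 4 sides add in the same direction: B = 4 × 9.52×10⁻⁷ = 3.81×10⁻⁶ T.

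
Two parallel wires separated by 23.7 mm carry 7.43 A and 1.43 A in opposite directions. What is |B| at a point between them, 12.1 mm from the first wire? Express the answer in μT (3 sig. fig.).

B ≈ 147 μT

Each long wire gives B = μ₀I/(2πd). Distances are d₁ = 0.0121 m and d₂ = 0.0116 m.
B₁ = 1.23×10⁻⁴ T, B₂ = 2.47×10⁻⁵ T.
Between antiparallel currents both contributions point the same way, so they add. B = B₁ + B₂ = 1.23×10⁻⁴ + 2.47×10⁻⁵ = 1.47×10⁻⁴ T.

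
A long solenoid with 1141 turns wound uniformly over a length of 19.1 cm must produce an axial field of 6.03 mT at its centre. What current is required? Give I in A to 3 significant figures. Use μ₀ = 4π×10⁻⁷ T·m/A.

I ≈ 0.803 A

Inside a long solenoid B = μ₀nI with n = 5974 m⁻¹, so I = B/(μ₀n).
I = 6.03×10⁻³ / (4π×10⁻⁷ × 5974) = 0.803 A.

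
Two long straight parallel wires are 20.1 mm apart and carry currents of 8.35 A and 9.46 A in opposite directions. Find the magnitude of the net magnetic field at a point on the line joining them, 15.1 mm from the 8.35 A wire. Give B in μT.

B ≈ 489 μT

Each long wire gives B = μ₀I/(2πd). Distances are d₁ = 0.0151 m and d₂ = 0.005 m.
B₁ = 1.11×10⁻⁴ T, B₂ = 3.78×10⁻⁴ T.
Between antiparallel currents both contributions point the same way, so they add. B = B₁ + B₂ = 1.11×10⁻⁴ + 3.78×10⁻⁴ = 4.89×10⁻⁴ T.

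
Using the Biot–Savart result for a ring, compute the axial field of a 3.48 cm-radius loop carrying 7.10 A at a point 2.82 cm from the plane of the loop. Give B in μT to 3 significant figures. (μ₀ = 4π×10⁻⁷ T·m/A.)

On the axis of a circular loop, B = μ₀IR² / [2(R²+z²)^(3/2)].
R² + z² = (0.0348)² + (0.0282)² = 0.002006 m², and (R²+z²)^(3/2) = 8.99×10⁻⁵ m³.
B = (4π×10⁻⁷ × 7.10 × 0.001211) / (2 × 8.99×10⁻⁵) = 6.01×10⁻⁵ T.

B ≈ 60.1 μT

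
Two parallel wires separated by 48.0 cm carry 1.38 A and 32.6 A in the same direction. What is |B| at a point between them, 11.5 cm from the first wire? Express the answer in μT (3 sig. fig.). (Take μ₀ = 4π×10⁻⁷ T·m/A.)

B ≈ 15.5 μT

Each long wire gives B = μ₀I/(2πd). Distances are d₁ = 0.115 m and d₂ = 0.365 m.
B₁ = 2.40×10⁻⁶ T, B₂ = 1.79×10⁻⁵ T.
Between parallel currents the two contributions point in opposite directions, so they subtract. B = |B₁ − B₂| = |2.40×10⁻⁶ − 1.79×10⁻⁵| = 1.55×10⁻⁵ T.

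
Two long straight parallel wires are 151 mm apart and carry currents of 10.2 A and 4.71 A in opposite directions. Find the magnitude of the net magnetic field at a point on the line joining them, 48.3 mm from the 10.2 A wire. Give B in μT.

Each long wire gives B = μ₀I/(2πd). Distances are d₁ = 0.0483 m and d₂ = 0.1027 m.
B₁ = 4.22×10⁻⁵ T, B₂ = 9.17×10⁻⁶ T.
Between antiparallel currents both contributions point the same way, so they add. B = B₁ + B₂ = 4.22×10⁻⁵ + 9.17×10⁻⁶ = 5.14×10⁻⁵ T.

B ≈ 51.4 μT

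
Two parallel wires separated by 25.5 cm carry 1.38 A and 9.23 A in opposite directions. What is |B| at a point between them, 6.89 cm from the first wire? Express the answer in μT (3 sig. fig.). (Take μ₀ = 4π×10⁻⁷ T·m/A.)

B ≈ 13.9 μT

Each long wire gives B = μ₀I/(2πd). Distances are d₁ = 0.0689 m and d₂ = 0.1861 m.
B₁ = 4.01×10⁻⁶ T, B₂ = 9.92×10⁻⁶ T.
Between antiparallel currents both contributions point the same way, so they add. B = B₁ + B₂ = 4.01×10⁻⁶ + 9.92×10⁻⁶ = 1.39×10⁻⁵ T.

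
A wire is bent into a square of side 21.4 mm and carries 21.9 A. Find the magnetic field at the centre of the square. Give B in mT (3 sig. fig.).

Each side is a finite straight segment at perpendicular distance d = a/(2 tan(π/4)) = 0.0107 m from the centre, with end-angles ±π/4.
One side contributes B₁ = (μ₀I/4πd)·2 sin(π/4) = 2.89×10⁻⁴ T.
All 4 sides add in the same direction: B = 4 × 2.89×10⁻⁴ = 1.16×10⁻³ T.

B ≈ 1.16 mT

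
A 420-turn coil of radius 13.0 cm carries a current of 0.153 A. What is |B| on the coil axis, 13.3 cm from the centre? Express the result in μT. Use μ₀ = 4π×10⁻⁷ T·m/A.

B ≈ 106 μT

For an N-turn flat coil, B = Nμ₀IR²/[2(R²+z²)^(3/2)] with R = 0.13 m, z = 0.133 m.
B = 420 × 2.53×10⁻⁷ T = 1.06×10⁻⁴ T.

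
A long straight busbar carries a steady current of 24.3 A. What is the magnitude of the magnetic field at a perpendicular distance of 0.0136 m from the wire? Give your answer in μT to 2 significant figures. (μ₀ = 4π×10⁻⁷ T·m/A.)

B ≈ 360 μT

For an infinitely long straight wire, B = μ₀I/(2πd).
B = (4π×10⁻⁷ × 24.3) / (2π × 0.0136) = 3.57×10⁻⁴ T.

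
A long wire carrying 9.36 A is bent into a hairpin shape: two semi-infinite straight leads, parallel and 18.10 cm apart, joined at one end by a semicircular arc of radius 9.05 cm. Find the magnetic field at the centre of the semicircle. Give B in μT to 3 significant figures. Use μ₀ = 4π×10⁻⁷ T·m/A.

B ≈ 53.2 μT

The semicircular arc contributes B_arc = μ₀I·π/(4πR) = μ₀I/(4R) = 3.25×10⁻⁵ T.
Each semi-infinite lead is at perpendicular distance R = 0.0905 m from the centre, with the perpendicular foot at its near end, so it contributes μ₀I/(4πR); both point the same way, together 2.07×10⁻⁵ T.
Arc and leads all point the same direction: B = 3.25×10⁻⁵ + 2.07×10⁻⁵ = 5.32×10⁻⁵ T.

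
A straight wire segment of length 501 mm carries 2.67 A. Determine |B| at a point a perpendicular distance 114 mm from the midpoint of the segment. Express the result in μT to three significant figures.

For a finite straight segment, B = (μ₀I/4πd)(sinθ₁ + sinθ₂), where θ₁, θ₂ are the angles from the perpendicular to each end.
The perpendicular from the point meets the wire at its midpoint, so each end is L/2 = 0.2505 m away along the wire.
sinθ₁ = 0.2505/√(0.2505²+0.114²) = 0.9102; sinθ₂ = 0.2505/√(0.2505²+0.114²) = 0.9102.
B = (4π×10⁻⁷ × 2.67) / (4π × 0.114) × (0.9102 + 0.9102) = 4.26×10⁻⁶ T.

B ≈ 4.26 μT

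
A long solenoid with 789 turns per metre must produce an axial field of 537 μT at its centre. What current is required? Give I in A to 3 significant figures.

I ≈ 0.542 A

Inside a long solenoid B = μ₀nI with n = 789 m⁻¹, so I = B/(μ₀n).
I = 5.37×10⁻⁴ / (4π×10⁻⁷ × 789) = 0.542 A.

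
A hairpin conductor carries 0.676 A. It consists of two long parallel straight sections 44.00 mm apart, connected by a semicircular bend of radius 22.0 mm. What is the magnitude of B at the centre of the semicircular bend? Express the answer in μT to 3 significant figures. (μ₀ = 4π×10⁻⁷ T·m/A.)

B ≈ 15.8 μT

The semicircular arc contributes B_arc = μ₀I·π/(4πR) = μ₀I/(4R) = 9.65×10⁻⁶ T.
Each semi-infinite lead is at perpendicular distance R = 0.022 m from the centre, with the perpendicular foot at its near end, so it contributes μ₀I/(4πR); both point the same way, together 6.15×10⁻⁶ T.
Arc and leads all point the same direction: B = 9.65×10⁻⁶ + 6.15×10⁻⁶ = 1.58×10⁻⁵ T.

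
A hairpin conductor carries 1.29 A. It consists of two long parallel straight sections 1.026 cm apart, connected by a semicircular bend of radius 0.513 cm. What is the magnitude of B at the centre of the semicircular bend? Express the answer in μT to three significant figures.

B ≈ 129 μT

The semicircular arc contributes B_arc = μ₀I·π/(4πR) = μ₀I/(4R) = 7.90×10⁻⁵ T.
Each semi-infinite lead is at perpendicular distance R = 0.00513 m from the centre, with the perpendicular foot at its near end, so it contributes μ₀I/(4πR); both point the same way, together 5.03×10⁻⁵ T.
Arc and leads all point the same direction: B = 7.90×10⁻⁵ + 5.03×10⁻⁵ = 1.29×10⁻⁴ T.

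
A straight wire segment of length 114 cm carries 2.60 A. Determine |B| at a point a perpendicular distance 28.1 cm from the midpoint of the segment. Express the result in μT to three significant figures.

B ≈ 1.66 μT

For a finite straight segment, B = (μ₀I/4πd)(sinθ₁ + sinθ₂), where θ₁, θ₂ are the angles from the perpendicular to each end.
The perpendicular from the point meets the wire at its midpoint, so each end is L/2 = 0.57 m away along the wire.
sinθ₁ = 0.57/√(0.57²+0.281²) = 0.8969; sinθ₂ = 0.57/√(0.57²+0.281²) = 0.8969.
B = (4π×10⁻⁷ × 2.60) / (4π × 0.281) × (0.8969 + 0.8969) = 1.66×10⁻⁶ T.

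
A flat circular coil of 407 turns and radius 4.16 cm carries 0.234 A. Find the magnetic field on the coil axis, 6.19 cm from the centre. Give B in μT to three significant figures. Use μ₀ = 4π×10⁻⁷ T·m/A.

B ≈ 250 μT

For an N-turn flat coil, B = Nμ₀IR²/[2(R²+z²)^(3/2)] with R = 0.0416 m, z = 0.0619 m.
B = 407 × 6.13×10⁻⁷ T = 2.50×10⁻⁴ T.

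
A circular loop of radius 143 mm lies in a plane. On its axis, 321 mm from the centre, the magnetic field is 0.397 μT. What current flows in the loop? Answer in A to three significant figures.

On the axis of a loop, B = μ₀IR²/[2(R²+z²)^(3/2)], so I = 2B(R²+z²)^(3/2)/(μ₀R²).
R² + z² = 0.02045 + 0.103 = 0.1235 m²; raised to 3/2 gives 4.34×10⁻² m³.
I = 2 × 3.97×10⁻⁷ × 4.34×10⁻² / (1.26×10⁻⁶ × 0.02045) = 1.34 A.

I ≈ 1.34 A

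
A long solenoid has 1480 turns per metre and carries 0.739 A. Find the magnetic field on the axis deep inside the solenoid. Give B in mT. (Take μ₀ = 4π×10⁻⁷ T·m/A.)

B ≈ 1.37 mT

Inside a long solenoid, B = μ₀nI with n = 1480 turns/m.
B = 4π×10⁻⁷ × 1480 × 0.739 = 1.37×10⁻³ T.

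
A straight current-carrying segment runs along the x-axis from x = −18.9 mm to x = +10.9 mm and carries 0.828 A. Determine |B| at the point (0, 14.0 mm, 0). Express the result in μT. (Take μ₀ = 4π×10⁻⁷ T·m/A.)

For a finite straight segment, B = (μ₀I/4πd)(sinθ₁ + sinθ₂), where θ₁, θ₂ are the angles from the perpendicular to each end.
The perpendicular distance is d = 0.014 m; the end-offsets along the wire are a = 0.0189 m and b = 0.0109 m.
sinθ₁ = 0.0189/√(0.0189²+0.014²) = 0.8036; sinθ₂ = 0.0109/√(0.0109²+0.014²) = 0.6143.
B = (4π×10⁻⁷ × 0.828) / (4π × 0.014) × (0.8036 + 0.6143) = 8.39×10⁻⁶ T.

B ≈ 8.39 μT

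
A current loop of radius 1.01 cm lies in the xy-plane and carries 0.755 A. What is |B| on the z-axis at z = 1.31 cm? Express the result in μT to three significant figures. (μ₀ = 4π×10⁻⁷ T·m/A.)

B ≈ 10.7 μT

On the axis of a circular loop, B = μ₀IR² / [2(R²+z²)^(3/2)].
R² + z² = (0.0101)² + (0.0131)² = 0.0002736 m², and (R²+z²)^(3/2) = 4.53×10⁻⁶ m³.
B = (4π×10⁻⁷ × 0.755 × 0.000102) / (2 × 4.53×10⁻⁶) = 1.07×10⁻⁵ T.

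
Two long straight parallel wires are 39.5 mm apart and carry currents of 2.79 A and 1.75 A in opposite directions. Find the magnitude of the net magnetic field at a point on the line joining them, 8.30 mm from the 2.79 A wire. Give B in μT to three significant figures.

Each long wire gives B = μ₀I/(2πd). Distances are d₁ = 0.0083 m and d₂ = 0.0312 m.
B₁ = 6.72×10⁻⁵ T, B₂ = 1.12×10⁻⁵ T.
Between antiparallel currents both contributions point the same way, so they add. B = B₁ + B₂ = 6.72×10⁻⁵ + 1.12×10⁻⁵ = 7.84×10⁻⁵ T.

B ≈ 78.4 μT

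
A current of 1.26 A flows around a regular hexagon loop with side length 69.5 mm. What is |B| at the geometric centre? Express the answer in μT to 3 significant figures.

Each side is a finite straight segment at perpendicular distance d = a/(2 tan(π/6)) = 0.06019 m from the centre, with end-angles ±π/6.
One side contributes B₁ = (μ₀I/4πd)·2 sin(π/6) = 2.09×10⁻⁶ T.
All 6 sides add in the same direction: B = 6 × 2.09×10⁻⁶ = 1.26×10⁻⁵ T.

B ≈ 12.6 μT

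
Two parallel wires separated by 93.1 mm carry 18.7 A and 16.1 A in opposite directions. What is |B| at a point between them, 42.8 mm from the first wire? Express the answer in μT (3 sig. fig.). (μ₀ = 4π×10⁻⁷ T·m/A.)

B ≈ 151 μT

Each long wire gives B = μ₀I/(2πd). Distances are d₁ = 0.0428 m and d₂ = 0.0503 m.
B₁ = 8.74×10⁻⁵ T, B₂ = 6.40×10⁻⁵ T.
Between antiparallel currents both contributions point the same way, so they add. B = B₁ + B₂ = 8.74×10⁻⁵ + 6.40×10⁻⁵ = 1.51×10⁻⁴ T.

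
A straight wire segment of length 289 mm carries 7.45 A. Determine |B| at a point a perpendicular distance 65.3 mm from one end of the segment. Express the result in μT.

For a finite straight segment, B = (μ₀I/4πd)(sinθ₁ + sinθ₂), where θ₁, θ₂ are the angles from the perpendicular to each end.
The perpendicular foot is at one end, so the two end-offsets along the wire are 0 and L = 0.289 m.
sinθ₁ = 0/√(0²+0.0653²) = 0.0000; sinθ₂ = 0.289/√(0.289²+0.0653²) = 0.9754.
B = (4π×10⁻⁷ × 7.45) / (4π × 0.0653) × (0.0000 + 0.9754) = 1.11×10⁻⁵ T.

B ≈ 11.1 μT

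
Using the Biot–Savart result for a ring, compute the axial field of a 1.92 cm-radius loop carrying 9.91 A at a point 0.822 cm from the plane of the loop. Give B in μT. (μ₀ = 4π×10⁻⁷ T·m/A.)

B ≈ 252 μT

On the axis of a circular loop, B = μ₀IR² / [2(R²+z²)^(3/2)].
R² + z² = (0.0192)² + (0.00822)² = 0.0004362 m², and (R²+z²)^(3/2) = 9.11×10⁻⁶ m³.
B = (4π×10⁻⁷ × 9.91 × 0.0003686) / (2 × 9.11×10⁻⁶) = 2.52×10⁻⁴ T.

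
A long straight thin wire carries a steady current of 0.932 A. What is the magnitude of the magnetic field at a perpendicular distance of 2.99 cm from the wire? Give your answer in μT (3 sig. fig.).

For an infinitely long straight wire, B = μ₀I/(2πd).
B = (4π×10⁻⁷ × 0.932) / (2π × 0.0299) = 6.23×10⁻⁶ T.

B ≈ 6.23 μT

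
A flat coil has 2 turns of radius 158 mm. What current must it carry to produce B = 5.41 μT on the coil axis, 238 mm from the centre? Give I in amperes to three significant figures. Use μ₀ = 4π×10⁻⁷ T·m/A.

I ≈ 4.02 A

For an N-turn coil, B = Nμ₀IR²/[2(R²+z²)^(3/2)] with R = 0.158 m, z = 0.238 m, so I = 2B(R²+z²)^(3/2)/(Nμ₀R²) = 2 × 5.41×10⁻⁶ × 2.33×10⁻² / (2 × 4π×10⁻⁷ × 0.02496) = 4.02 A.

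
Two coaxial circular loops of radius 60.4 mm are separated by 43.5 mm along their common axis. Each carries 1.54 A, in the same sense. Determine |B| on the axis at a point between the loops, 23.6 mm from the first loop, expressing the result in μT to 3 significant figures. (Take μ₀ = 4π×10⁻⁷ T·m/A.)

B ≈ 26.7 μT

Each loop contributes B = μ₀IR²/[2(R²+z²)^(3/2)] on the axis, with z measured from that loop.
Loop 1 (z = 0.0236 m): B₁ = 1.29×10⁻⁵ T. Loop 2 (z = 0.0199 m): B₂ = 1.37×10⁻⁵ T.
The fields add: B = B₁ + B₂ = 2.67×10⁻⁵ T.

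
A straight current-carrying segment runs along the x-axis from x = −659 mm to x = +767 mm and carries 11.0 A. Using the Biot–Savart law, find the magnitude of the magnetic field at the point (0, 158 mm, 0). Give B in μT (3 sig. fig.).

B ≈ 13.6 μT

For a finite straight segment, B = (μ₀I/4πd)(sinθ₁ + sinθ₂), where θ₁, θ₂ are the angles from the perpendicular to each end.
The perpendicular distance is d = 0.158 m; the end-offsets along the wire are a = 0.659 m and b = 0.767 m.
sinθ₁ = 0.659/√(0.659²+0.158²) = 0.9724; sinθ₂ = 0.767/√(0.767²+0.158²) = 0.9794.
B = (4π×10⁻⁷ × 11.0) / (4π × 0.158) × (0.9724 + 0.9794) = 1.36×10⁻⁵ T.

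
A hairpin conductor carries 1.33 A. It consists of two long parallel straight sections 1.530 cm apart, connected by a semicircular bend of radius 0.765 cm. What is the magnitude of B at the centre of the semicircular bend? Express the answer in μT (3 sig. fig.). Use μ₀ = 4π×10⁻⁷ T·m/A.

B ≈ 89.4 μT

The semicircular arc contributes B_arc = μ₀I·π/(4πR) = μ₀I/(4R) = 5.46×10⁻⁵ T.
Each semi-infinite lead is at perpendicular distance R = 0.00765 m from the centre, with the perpendicular foot at its near end, so it contributes μ₀I/(4πR); both point the same way, together 3.48×10⁻⁵ T.
Arc and leads all point the same direction: B = 5.46×10⁻⁵ + 3.48×10⁻⁵ = 8.94×10⁻⁵ T.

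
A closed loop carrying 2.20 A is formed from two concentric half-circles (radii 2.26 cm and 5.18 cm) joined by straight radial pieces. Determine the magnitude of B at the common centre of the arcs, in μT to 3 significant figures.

The radial connectors point toward the centre, so dl × r̂ = 0 and they contribute nothing.
Each semicircle gives μ₀I/(4R): inner arc 3.06×10⁻⁵ T, outer arc 1.33×10⁻⁵ T.
The two arcs carry current in opposite angular senses, so their fields oppose: B = |3.06×10⁻⁵ − 1.33×10⁻⁵| = 1.72×10⁻⁵ T.

B ≈ 17.2 μT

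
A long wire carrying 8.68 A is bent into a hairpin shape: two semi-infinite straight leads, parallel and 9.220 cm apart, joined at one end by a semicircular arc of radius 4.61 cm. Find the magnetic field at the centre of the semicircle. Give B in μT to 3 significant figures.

B ≈ 96.8 μT

The semicircular arc contributes B_arc = μ₀I·π/(4πR) = μ₀I/(4R) = 5.92×10⁻⁵ T.
Each semi-infinite lead is at perpendicular distance R = 0.0461 m from the centre, with the perpendicular foot at its near end, so it contributes μ₀I/(4πR); both point the same way, together 3.77×10⁻⁵ T.
Arc and leads all point the same direction: B = 5.92×10⁻⁵ + 3.77×10⁻⁵ = 9.68×10⁻⁵ T.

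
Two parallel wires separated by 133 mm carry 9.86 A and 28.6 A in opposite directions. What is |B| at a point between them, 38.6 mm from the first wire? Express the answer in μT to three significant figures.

Each long wire gives B = μ₀I/(2πd). Distances are d₁ = 0.0386 m and d₂ = 0.0944 m.
B₁ = 5.11×10⁻⁵ T, B₂ = 6.06×10⁻⁵ T.
Between antiparallel currents both contributions point the same way, so they add. B = B₁ + B₂ = 5.11×10⁻⁵ + 6.06×10⁻⁵ = 1.12×10⁻⁴ T.

B ≈ 112 μT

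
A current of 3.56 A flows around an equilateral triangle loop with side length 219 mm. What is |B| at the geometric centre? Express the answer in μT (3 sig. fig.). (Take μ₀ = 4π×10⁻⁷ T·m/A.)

Each side is a finite straight segment at perpendicular distance d = a/(2 tan(π/3)) = 0.06322 m from the centre, with end-angles ±π/3.
One side contributes B₁ = (μ₀I/4πd)·2 sin(π/3) = 9.75×10⁻⁶ T.
All 3 sides add in the same direction: B = 3 × 9.75×10⁻⁶ = 2.93×10⁻⁵ T.

B ≈ 29.3 μT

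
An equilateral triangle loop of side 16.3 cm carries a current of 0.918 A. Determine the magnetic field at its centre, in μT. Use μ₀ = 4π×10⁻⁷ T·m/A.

Each side is a finite straight segment at perpendicular distance d = a/(2 tan(π/3)) = 0.04705 m from the centre, with end-angles ±π/3.
One side contributes B₁ = (μ₀I/4πd)·2 sin(π/3) = 3.38×10⁻⁶ T.
All 3 sides add in the same direction: B = 3 × 3.38×10⁻⁶ = 1.01×10⁻⁵ T.

B ≈ 10.1 μT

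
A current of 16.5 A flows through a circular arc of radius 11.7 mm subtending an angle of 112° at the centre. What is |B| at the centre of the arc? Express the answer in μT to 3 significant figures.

The Biot–Savart field of a circular arc at its centre is B = μ₀Iφ/(4πR), with φ = 1.955 rad.
B = (4π×10⁻⁷ × 16.5 × 1.955) / (4π × 0.0117) = 2.76×10⁻⁴ T.

B ≈ 276 μT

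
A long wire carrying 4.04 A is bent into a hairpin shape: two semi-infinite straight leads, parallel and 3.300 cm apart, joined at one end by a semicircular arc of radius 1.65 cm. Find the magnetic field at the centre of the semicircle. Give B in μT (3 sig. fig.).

B ≈ 126 μT

The semicircular arc contributes B_arc = μ₀I·π/(4πR) = μ₀I/(4R) = 7.69×10⁻⁵ T.
Each semi-infinite lead is at perpendicular distance R = 0.0165 m from the centre, with the perpendicular foot at its near end, so it contributes μ₀I/(4πR); both point the same way, together 4.90×10⁻⁵ T.
Arc and leads all point the same direction: B = 7.69×10⁻⁵ + 4.90×10⁻⁵ = 1.26×10⁻⁴ T.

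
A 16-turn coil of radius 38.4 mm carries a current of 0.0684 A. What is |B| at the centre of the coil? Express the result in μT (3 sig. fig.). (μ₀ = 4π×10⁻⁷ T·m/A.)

For an N-turn flat coil, B = Nμ₀I/(2R) with R = 0.0384 m.
B = 16 × 1.12×10⁻⁶ T = 1.79×10⁻⁵ T.

B ≈ 17.9 μT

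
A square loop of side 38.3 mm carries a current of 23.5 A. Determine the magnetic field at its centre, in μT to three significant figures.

Each side is a finite straight segment at perpendicular distance d = a/(2 tan(π/4)) = 0.01915 m from the centre, with end-angles ±π/4.
One side contributes B₁ = (μ₀I/4πd)·2 sin(π/4) = 1.74×10⁻⁴ T.
All 4 sides add in the same direction: B = 4 × 1.74×10⁻⁴ = 6.94×10⁻⁴ T.

B ≈ 694 μT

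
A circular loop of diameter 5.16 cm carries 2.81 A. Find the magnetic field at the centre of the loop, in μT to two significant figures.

B ≈ 68 μT

At the centre of a circular loop the Biot–Savart law gives B = μ₀I/(2R) (so R = 0.0258 m).
B = (4π×10⁻⁷ × 2.81) / (2 × 0.0258) = 6.84×10⁻⁵ T.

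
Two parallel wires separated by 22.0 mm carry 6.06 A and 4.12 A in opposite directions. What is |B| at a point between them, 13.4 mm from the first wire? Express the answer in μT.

B ≈ 186 μT

Each long wire gives B = μ₀I/(2πd). Distances are d₁ = 0.0134 m and d₂ = 0.0086 m.
B₁ = 9.04×10⁻⁵ T, B₂ = 9.58×10⁻⁵ T.
Between antiparallel currents both contributions point the same way, so they add. B = B₁ + B₂ = 9.04×10⁻⁵ + 9.58×10⁻⁵ = 1.86×10⁻⁴ T.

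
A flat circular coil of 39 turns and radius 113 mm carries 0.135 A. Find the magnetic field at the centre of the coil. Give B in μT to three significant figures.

B ≈ 29.3 μT

For an N-turn flat coil, B = Nμ₀I/(2R) with R = 0.113 m.
B = 39 × 7.51×10⁻⁷ T = 2.93×10⁻⁵ T.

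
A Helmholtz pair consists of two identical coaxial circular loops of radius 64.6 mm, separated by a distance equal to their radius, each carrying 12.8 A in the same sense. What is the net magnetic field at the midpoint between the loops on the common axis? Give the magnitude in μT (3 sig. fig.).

Each loop contributes B = μ₀IR²/[2(R²+z²)^(3/2)] on the axis, with z measured from that loop.
Loop 1 (z = 0.0323 m): B₁ = 8.91×10⁻⁵ T. Loop 2 (z = 0.0323 m): B₂ = 8.91×10⁻⁵ T.
The fields add: B = B₁ + B₂ = 1.78×10⁻⁴ T.

B ≈ 178 μT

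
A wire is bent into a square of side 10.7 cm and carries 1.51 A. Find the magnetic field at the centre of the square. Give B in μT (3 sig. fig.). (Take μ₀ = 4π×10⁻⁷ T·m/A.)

B ≈ 16.0 μT

Each side is a finite straight segment at perpendicular distance d = a/(2 tan(π/4)) = 0.0535 m from the centre, with end-angles ±π/4.
One side contributes B₁ = (μ₀I/4πd)·2 sin(π/4) = 3.99×10⁻⁶ T.
All 4 sides add in the same direction: B = 4 × 3.99×10⁻⁶ = 1.60×10⁻⁵ T.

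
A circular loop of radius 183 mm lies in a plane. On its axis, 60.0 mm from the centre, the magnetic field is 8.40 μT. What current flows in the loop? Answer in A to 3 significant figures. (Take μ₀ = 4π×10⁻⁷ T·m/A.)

I ≈ 2.85 A

On the axis of a loop, B = μ₀IR²/[2(R²+z²)^(3/2)], so I = 2B(R²+z²)^(3/2)/(μ₀R²).
R² + z² = 0.03349 + 0.0036 = 0.03709 m²; raised to 3/2 gives 7.14×10⁻³ m³.
I = 2 × 8.40×10⁻⁶ × 7.14×10⁻³ / (1.26×10⁻⁶ × 0.03349) = 2.85 A.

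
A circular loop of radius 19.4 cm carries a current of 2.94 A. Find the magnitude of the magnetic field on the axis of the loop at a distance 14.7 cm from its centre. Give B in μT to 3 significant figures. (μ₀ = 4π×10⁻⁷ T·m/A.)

B ≈ 4.82 μT

On the axis of a circular loop, B = μ₀IR² / [2(R²+z²)^(3/2)].
R² + z² = (0.194)² + (0.147)² = 0.05924 m², and (R²+z²)^(3/2) = 1.44×10⁻² m³.
B = (4π×10⁻⁷ × 2.94 × 0.03764) / (2 × 1.44×10⁻²) = 4.82×10⁻⁶ T.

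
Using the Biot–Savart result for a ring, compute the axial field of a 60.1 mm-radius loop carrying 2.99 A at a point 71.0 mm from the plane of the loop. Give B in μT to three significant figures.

On the axis of a circular loop, B = μ₀IR² / [2(R²+z²)^(3/2)].
R² + z² = (0.0601)² + (0.071)² = 0.008653 m², and (R²+z²)^(3/2) = 8.05×10⁻⁴ m³.
B = (4π×10⁻⁷ × 2.99 × 0.003612) / (2 × 8.05×10⁻⁴) = 8.43×10⁻⁶ T.

B ≈ 8.43 μT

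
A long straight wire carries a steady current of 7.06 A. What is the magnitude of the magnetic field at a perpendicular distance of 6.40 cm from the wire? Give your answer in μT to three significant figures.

B ≈ 22.1 μT

For an infinitely long straight wire, B = μ₀I/(2πd).
B = (4π×10⁻⁷ × 7.06) / (2π × 0.064) = 2.21×10⁻⁵ T.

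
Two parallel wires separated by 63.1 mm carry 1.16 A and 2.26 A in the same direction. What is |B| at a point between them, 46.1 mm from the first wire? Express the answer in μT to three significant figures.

B ≈ 21.6 μT

Each long wire gives B = μ₀I/(2πd). Distances are d₁ = 0.0461 m and d₂ = 0.017 m.
B₁ = 5.03×10⁻⁶ T, B₂ = 2.66×10⁻⁵ T.
Between parallel currents the two contributions point in opposite directions, so they subtract. B = |B₁ − B₂| = |5.03×10⁻⁶ − 2.66×10⁻⁵| = 2.16×10⁻⁵ T.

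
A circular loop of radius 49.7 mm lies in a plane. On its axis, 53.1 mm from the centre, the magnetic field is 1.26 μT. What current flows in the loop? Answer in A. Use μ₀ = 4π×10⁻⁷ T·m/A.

I ≈ 0.312 A

On the axis of a loop, B = μ₀IR²/[2(R²+z²)^(3/2)], so I = 2B(R²+z²)^(3/2)/(μ₀R²).
R² + z² = 0.00247 + 0.00282 = 0.00529 m²; raised to 3/2 gives 3.85×10⁻⁴ m³.
I = 2 × 1.26×10⁻⁶ × 3.85×10⁻⁴ / (1.26×10⁻⁶ × 0.00247) = 0.312 A.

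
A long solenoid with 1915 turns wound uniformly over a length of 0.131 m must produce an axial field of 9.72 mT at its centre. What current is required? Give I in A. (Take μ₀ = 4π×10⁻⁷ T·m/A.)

Inside a long solenoid B = μ₀nI with n = 1.462×10⁴ m⁻¹, so I = B/(μ₀n).
I = 9.72×10⁻³ / (4π×10⁻⁷ × 1.462×10⁴) = 0.529 A.

I ≈ 0.529 A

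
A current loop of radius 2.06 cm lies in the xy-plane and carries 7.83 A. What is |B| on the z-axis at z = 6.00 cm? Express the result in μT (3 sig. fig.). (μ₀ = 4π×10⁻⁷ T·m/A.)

On the axis of a circular loop, B = μ₀IR² / [2(R²+z²)^(3/2)].
R² + z² = (0.0206)² + (0.06)² = 0.004024 m², and (R²+z²)^(3/2) = 2.55×10⁻⁴ m³.
B = (4π×10⁻⁷ × 7.83 × 0.0004244) / (2 × 2.55×10⁻⁴) = 8.18×10⁻⁶ T.

B ≈ 8.18 μT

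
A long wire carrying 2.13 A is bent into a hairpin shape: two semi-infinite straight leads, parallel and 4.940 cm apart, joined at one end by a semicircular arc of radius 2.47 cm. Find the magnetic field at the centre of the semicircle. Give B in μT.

B ≈ 44.3 μT

The semicircular arc contributes B_arc = μ₀I·π/(4πR) = μ₀I/(4R) = 2.71×10⁻⁵ T.
Each semi-infinite lead is at perpendicular distance R = 0.0247 m from the centre, with the perpendicular foot at its near end, so it contributes μ₀I/(4πR); both point the same way, together 1.72×10⁻⁵ T.
Arc and leads all point the same direction: B = 2.71×10⁻⁵ + 1.72×10⁻⁵ = 4.43×10⁻⁵ T.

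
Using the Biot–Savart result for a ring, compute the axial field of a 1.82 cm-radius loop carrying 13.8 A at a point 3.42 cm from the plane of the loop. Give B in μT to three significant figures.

B ≈ 49.4 μT

On the axis of a circular loop, B = μ₀IR² / [2(R²+z²)^(3/2)].
R² + z² = (0.0182)² + (0.0342)² = 0.001501 m², and (R²+z²)^(3/2) = 5.81×10⁻⁵ m³.
B = (4π×10⁻⁷ × 13.8 × 0.0003312) / (2 × 5.81×10⁻⁵) = 4.94×10⁻⁵ T.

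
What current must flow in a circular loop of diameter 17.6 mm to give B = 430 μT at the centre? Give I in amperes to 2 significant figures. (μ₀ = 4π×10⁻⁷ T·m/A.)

At the centre of a circular loop B = μ₀I/(2R), so I = 2RB/μ₀.
With R = 0.0088 m, I = 2 × 0.0088 × 4.30×10⁻⁴ / (4π×10⁻⁷) = 6.02 A.

I ≈ 6.0 A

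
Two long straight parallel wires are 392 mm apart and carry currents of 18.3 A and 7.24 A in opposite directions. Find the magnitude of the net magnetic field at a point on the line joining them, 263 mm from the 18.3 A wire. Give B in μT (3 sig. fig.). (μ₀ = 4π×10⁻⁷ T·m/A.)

B ≈ 25.1 μT

Each long wire gives B = μ₀I/(2πd). Distances are d₁ = 0.263 m and d₂ = 0.129 m.
B₁ = 1.39×10⁻⁵ T, B₂ = 1.12×10⁻⁵ T.
Between antiparallel currents both contributions point the same way, so they add. B = B₁ + B₂ = 1.39×10⁻⁵ + 1.12×10⁻⁵ = 2.51×10⁻⁵ T.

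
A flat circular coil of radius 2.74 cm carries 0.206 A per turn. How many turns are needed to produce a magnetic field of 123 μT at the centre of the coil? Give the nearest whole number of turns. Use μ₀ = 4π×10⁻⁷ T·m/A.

For an N-turn coil, B = Nμ₀I/(2R). A single turn gives B₁ = 4.72×10⁻⁶ T with R = 0.0274 m.
N = B/B₁ = 1.23×10⁻⁴ / 4.72×10⁻⁶ = 26.04.

N = 26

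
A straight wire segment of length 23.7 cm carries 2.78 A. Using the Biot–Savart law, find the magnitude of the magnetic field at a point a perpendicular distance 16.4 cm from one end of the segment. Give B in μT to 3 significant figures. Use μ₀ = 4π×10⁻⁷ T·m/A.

B ≈ 1.39 μT

For a finite straight segment, B = (μ₀I/4πd)(sinθ₁ + sinθ₂), where θ₁, θ₂ are the angles from the perpendicular to each end.
The perpendicular foot is at one end, so the two end-offsets along the wire are 0 and L = 0.237 m.
sinθ₁ = 0/√(0²+0.164²) = 0.0000; sinθ₂ = 0.237/√(0.237²+0.164²) = 0.8223.
B = (4π×10⁻⁷ × 2.78) / (4π × 0.164) × (0.0000 + 0.8223) = 1.39×10⁻⁶ T.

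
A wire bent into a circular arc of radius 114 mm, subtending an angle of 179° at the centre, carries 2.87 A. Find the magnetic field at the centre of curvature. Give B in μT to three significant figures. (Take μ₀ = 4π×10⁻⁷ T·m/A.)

The Biot–Savart field of a circular arc at its centre is B = μ₀Iφ/(4πR), with φ = 3.124 rad.
B = (4π×10⁻⁷ × 2.87 × 3.124) / (4π × 0.114) = 7.87×10⁻⁶ T.

B ≈ 7.87 μT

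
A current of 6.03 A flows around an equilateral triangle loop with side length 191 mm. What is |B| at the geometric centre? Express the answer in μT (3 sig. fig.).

B ≈ 56.8 μT

Each side is a finite straight segment at perpendicular distance d = a/(2 tan(π/3)) = 0.05514 m from the centre, with end-angles ±π/3.
One side contributes B₁ = (μ₀I/4πd)·2 sin(π/3) = 1.89×10⁻⁵ T.
All 3 sides add in the same direction: B = 3 × 1.89×10⁻⁵ = 5.68×10⁻⁵ T.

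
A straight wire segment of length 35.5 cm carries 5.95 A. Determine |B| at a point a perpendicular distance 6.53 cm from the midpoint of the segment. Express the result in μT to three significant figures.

For a finite straight segment, B = (μ₀I/4πd)(sinθ₁ + sinθ₂), where θ₁, θ₂ are the angles from the perpendicular to each end.
The perpendicular from the point meets the wire at its midpoint, so each end is L/2 = 0.1775 m away along the wire.
sinθ₁ = 0.1775/√(0.1775²+0.0653²) = 0.9385; sinθ₂ = 0.1775/√(0.1775²+0.0653²) = 0.9385.
B = (4π×10⁻⁷ × 5.95) / (4π × 0.0653) × (0.9385 + 0.9385) = 1.71×10⁻⁵ T.

B ≈ 17.1 μT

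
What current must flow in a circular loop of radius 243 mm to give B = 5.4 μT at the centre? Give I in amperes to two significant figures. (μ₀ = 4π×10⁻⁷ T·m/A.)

At the centre of a circular loop B = μ₀I/(2R), so I = 2RB/μ₀.
With R = 0.243 m, I = 2 × 0.243 × 5.40×10⁻⁶ / (4π×10⁻⁷) = 2.09 A.

I ≈ 2.1 A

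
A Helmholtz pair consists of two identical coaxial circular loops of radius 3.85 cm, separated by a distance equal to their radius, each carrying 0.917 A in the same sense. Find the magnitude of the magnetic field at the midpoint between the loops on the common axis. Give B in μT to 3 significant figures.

B ≈ 21.4 μT

Each loop contributes B = μ₀IR²/[2(R²+z²)^(3/2)] on the axis, with z measured from that loop.
Loop 1 (z = 0.01925 m): B₁ = 1.07×10⁻⁵ T. Loop 2 (z = 0.01925 m): B₂ = 1.07×10⁻⁵ T.
The fields add: B = B₁ + B₂ = 2.14×10⁻⁵ T.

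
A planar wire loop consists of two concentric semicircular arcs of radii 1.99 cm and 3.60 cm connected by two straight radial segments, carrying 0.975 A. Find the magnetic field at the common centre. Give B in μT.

The radial connectors point toward the centre, so dl × r̂ = 0 and they contribute nothing.
Each semicircle gives μ₀I/(4R): inner arc 1.54×10⁻⁵ T, outer arc 8.51×10⁻⁶ T.
The two arcs carry current in opposite angular senses, so their fields oppose: B = |1.54×10⁻⁵ − 8.51×10⁻⁶| = 6.88×10⁻⁶ T.

B ≈ 6.88 μT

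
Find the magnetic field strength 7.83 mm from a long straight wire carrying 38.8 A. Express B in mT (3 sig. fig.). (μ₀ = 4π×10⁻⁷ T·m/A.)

B ≈ 0.991 mT

For an infinitely long straight wire, B = μ₀I/(2πd).
B = (4π×10⁻⁷ × 38.8) / (2π × 0.00783) = 9.91×10⁻⁴ T.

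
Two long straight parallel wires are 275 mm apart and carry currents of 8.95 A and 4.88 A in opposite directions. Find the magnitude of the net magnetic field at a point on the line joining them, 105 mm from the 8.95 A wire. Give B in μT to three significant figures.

Each long wire gives B = μ₀I/(2πd). Distances are d₁ = 0.105 m and d₂ = 0.17 m.
B₁ = 1.70×10⁻⁵ T, B₂ = 5.74×10⁻⁶ T.
Between antiparallel currents both contributions point the same way, so they add. B = B₁ + B₂ = 1.70×10⁻⁵ + 5.74×10⁻⁶ = 2.28×10⁻⁵ T.

B ≈ 22.8 μT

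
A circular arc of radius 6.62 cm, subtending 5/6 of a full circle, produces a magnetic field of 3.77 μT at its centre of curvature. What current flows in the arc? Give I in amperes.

I ≈ 0.477 A

For a circular arc, B = μ₀Iφ/(4πR) with φ in radians; here φ = 5.236 rad.
So I = 4πRB/(μ₀φ) = 4π × 0.0662 × 3.77×10⁻⁶ / (4π×10⁻⁷ × 5.236) = 0.477 A.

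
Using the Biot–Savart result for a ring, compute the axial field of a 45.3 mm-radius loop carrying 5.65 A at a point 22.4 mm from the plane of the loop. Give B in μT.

On the axis of a circular loop, B = μ₀IR² / [2(R²+z²)^(3/2)].
R² + z² = (0.0453)² + (0.0224)² = 0.002554 m², and (R²+z²)^(3/2) = 1.29×10⁻⁴ m³.
B = (4π×10⁻⁷ × 5.65 × 0.002052) / (2 × 1.29×10⁻⁴) = 5.64×10⁻⁵ T.

B ≈ 56.4 μT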